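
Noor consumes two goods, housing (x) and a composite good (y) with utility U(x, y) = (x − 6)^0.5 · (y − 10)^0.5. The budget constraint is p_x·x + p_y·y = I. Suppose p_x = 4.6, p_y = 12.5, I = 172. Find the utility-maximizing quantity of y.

This is Cobb-Douglas in (x−6, y−10): tangency gives 0.5·p_y·(y−10) = 0.5·p_x·(x−6).
Substituting into the budget: x* = 6 + 0.5·(I − 6·p_x − 10·p_y)/p_x, and y* = 10 + 0.5·(…)/p_y.
Discretionary income = 172 − 6·4.6 − 10·12.5 = 19.4; y* = 10 + 0.5·19.4/12.5 = 10.776.

y* = 10.776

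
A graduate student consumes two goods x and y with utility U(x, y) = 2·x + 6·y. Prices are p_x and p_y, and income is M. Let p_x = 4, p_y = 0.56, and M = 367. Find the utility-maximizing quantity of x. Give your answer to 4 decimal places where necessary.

x* = 0

Perfect substitutes: compare marginal utility per dollar. 2/p_x vs 6/p_y → 0.5 vs 10.7143.
y gives more utility per dollar, so spend all income on y: y* = M/p_y, x* = 0.
Numerically: x* = 0, y* = 655.3571.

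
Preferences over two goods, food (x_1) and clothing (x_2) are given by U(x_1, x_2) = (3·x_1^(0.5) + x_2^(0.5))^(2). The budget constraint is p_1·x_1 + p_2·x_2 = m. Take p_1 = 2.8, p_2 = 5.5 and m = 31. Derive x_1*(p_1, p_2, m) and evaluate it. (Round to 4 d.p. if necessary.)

MU_x_1 ∝ 3·x_1^(-0.5), MU_x_2 ∝ x_2^(-0.5), so MRS = 3·(x_2/x_1)^(0.5) = p_1/p_2.
Solve for the ratio: x_2/x_1 = [(1/3)·p_1/p_2]^(2).
With the ratio pinned down, the budget gives x_1* = m/(p_1 + p_2·(x_2/x_1)) and x_2* = (x_2/x_1)·x_1*.
Numerically x_2/x_1 = 0.028797, so x_1* = 31/(2.8 + 5.5·0.028797) = 10.4787.

x_1* = 10.4787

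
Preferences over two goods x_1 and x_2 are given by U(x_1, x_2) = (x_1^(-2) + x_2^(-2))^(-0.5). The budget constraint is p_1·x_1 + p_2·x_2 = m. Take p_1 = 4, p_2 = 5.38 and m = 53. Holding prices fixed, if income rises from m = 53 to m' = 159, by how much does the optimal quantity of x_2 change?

From the CES first-order condition, (x_2/x_1)^(3) = p_1/p_2.
Solve for the ratio: x_2/x_1 = [p_1/p_2]^(1/3).
Substitute x_2 = (x_2/x_1)·x_1 into the budget: x_1* = m/(p_1 + p_2·(x_2/x_1)).
Numerically x_2/x_1 = 0.905926, so x_1* = 53/(4 + 5.38·0.905926) = 5.9726 and x_2* = 0.905926·5.9726 = 5.4107.
At m' = 159: x_2* = 16.2322. Change: 16.2322 − 5.4107 = 10.8214.

Δx_2* = 10.8214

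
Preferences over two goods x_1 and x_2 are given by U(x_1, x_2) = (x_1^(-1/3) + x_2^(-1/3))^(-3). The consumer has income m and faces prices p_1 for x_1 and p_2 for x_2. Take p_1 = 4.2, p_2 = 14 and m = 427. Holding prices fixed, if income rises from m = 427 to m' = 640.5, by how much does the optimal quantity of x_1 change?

Δx_1* = 21.6202

From the CES first-order condition, (x_2/x_1)^(4/3) = p_1/p_2.
Hence x_2/x_1 = (p_1/p_2)^(1/(4/3)), i.e. raised to the 0.75 power.
Substitute x_2 = (x_2/x_1)·x_1 into the budget: x_1* = m/(p_1 + p_2·(x_2/x_1)).
Numerically x_2/x_1 = 0.40536, so x_1* = 427/(4.2 + 14·0.40536) = 43.2403.
At m' = 640.5: x_1* = 64.8605. Change: 64.8605 − 43.2403 = 21.6202.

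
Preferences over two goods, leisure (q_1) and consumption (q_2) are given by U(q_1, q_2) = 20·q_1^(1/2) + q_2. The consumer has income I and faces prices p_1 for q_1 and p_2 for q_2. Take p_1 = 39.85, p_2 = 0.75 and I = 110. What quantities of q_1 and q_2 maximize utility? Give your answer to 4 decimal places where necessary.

Thus q_1* = (10·p_2/p_1)² — independent of I — with the rest of income spent on q_2.
Plugging in: q_1* = (10·0.75/39.85)² = 0.0354, q_2* = 144.7846.

q_1* = 0.0354, q_2* = 144.7846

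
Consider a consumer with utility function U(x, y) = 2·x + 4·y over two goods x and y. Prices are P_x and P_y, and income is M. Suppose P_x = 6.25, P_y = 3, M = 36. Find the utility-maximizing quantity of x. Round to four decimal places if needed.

x* = 0

Perfect substitutes: compare marginal utility per dollar. 2/P_x vs 4/P_y → 0.32 vs 1.3333.
y gives more utility per dollar, so spend all income on y: y* = M/P_y, x* = 0.
Numerically: x* = 0, y* = 12.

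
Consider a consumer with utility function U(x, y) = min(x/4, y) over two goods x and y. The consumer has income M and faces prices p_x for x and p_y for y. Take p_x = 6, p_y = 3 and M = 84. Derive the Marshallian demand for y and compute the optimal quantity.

With perfect complements, no substitution: consume in ratio x:y = 4:1.
Budget: p_x·x + p_y·(1/4)·x = M, so (4·p_x + p_y)·x = 4·M.
Demand: x*(p_x,p_y,M) = 4·M/(4·p_x + p_y), y* = M/(4·p_x + p_y).
Here 4·6 + 3 = 27, giving y* = 3.1111.

y* = 3.1111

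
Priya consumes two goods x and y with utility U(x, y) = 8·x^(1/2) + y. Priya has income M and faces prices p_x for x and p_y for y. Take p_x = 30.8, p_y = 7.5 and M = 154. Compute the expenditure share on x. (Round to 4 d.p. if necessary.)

Set MRS = p_x/p_y: 4·x^(−1/2) = p_x/p_y.
Solve: √x = 4·p_y/p_x, so x*(p_x,p_y) = (4·p_y/p_x)², and y* = (M − p_x·x*)/p_y.
Plugging in: x* = (4·7.5/30.8)² = 0.9487, y* = 16.6372.
Expenditure on x: 30.8·0.9487 = 29.2208; share = 0.1897.

share on x = 0.1897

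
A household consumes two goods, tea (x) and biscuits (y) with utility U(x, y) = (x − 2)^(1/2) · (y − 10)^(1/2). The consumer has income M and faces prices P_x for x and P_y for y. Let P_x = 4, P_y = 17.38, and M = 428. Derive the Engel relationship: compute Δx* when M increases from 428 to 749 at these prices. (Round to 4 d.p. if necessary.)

Δx* = 40.125

This is Cobb-Douglas in (x−2, y−10): tangency gives 0.5·P_y·(y−10) = 0.5·P_x·(x−2).
After buying the subsistence bundle (2, 10), a share 0.5 of the remaining income goes to x: x* = 2 + 0.5·(M − 2P_x − 10P_y)/P_x.
Discretionary income = 428 − 2·4 − 10·17.38 = 246.2; x* = 2 + 0.5·246.2/4 = 32.775.
At M' = 749: x* = 72.9. Change: 72.9 − 32.775 = 40.125.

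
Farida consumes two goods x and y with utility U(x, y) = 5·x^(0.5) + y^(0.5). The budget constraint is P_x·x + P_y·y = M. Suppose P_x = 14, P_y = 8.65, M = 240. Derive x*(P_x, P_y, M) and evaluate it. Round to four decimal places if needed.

MU_x ∝ 5·x^(-0.5), MU_y ∝ y^(-0.5), so MRS = 5·(y/x)^(0.5) = P_x/P_y.
Hence y/x = ((1/5)·P_x/P_y)^(1/(0.5)), i.e. raised to the 2 power.
With the ratio pinned down, the budget gives x* = M/(P_x + P_y·(y/x)) and y* = (y/x)·x*.
Numerically y/x = 0.104781, so x* = 240/(14 + 8.65·0.104781) = 16.1005.

x* = 16.1005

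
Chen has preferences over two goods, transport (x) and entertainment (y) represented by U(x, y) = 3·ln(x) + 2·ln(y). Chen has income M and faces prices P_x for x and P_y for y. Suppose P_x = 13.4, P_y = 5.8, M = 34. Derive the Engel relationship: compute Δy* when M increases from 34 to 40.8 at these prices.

Demand: x*(P_x,P_y,M) = 0.6·M/P_x and y* = 0.4·M/P_y.
At P_x=13.4, P_y=5.8, M=34: y* = 0.4·34/5.8 = 2.3448.
At M' = 40.8: y* = 2.8138. Change: 2.8138 − 2.3448 = 0.469.

Δy* = 0.469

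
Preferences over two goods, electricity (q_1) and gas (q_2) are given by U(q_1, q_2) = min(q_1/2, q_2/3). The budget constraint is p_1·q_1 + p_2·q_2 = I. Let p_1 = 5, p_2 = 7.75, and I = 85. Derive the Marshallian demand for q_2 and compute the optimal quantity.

q_2* = 7.6692

Leontief preferences: the optimum is at the kink where q_1/2 = q_2/3, i.e. q_2 = (3/2)·q_1.
Budget: p_1·q_1 + p_2·(3/2)·q_1 = I, so (2·p_1 + 3·p_2)·q_1 = 2·I.
Demand: q_1*(p_1,p_2,I) = 2·I/(2·p_1 + 3·p_2), q_2* = 3·I/(2·p_1 + 3·p_2).
Here 2·5 + 3·7.75 = 33.25, giving q_2* = 7.6692.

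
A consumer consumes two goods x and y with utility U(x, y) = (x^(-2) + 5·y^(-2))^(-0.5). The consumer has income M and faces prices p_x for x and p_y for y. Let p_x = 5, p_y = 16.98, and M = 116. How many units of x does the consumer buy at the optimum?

x* = 4.7703

MRS = MU_x/MU_y = (1/5)·(y/x)^(3). Set equal to p_x/p_y.
Solve for the ratio: y/x = [5·p_x/p_y]^(1/3).
Substitute y = (y/x)·x into the budget: x* = M/(p_x + p_y·(y/x)).
Numerically y/x = 1.137629, so x* = 116/(5 + 16.98·1.137629) = 4.7703.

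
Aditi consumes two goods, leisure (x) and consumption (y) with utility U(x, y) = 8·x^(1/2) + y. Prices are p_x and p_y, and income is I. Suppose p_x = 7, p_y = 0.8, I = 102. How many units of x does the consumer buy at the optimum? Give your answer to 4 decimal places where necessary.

Plugging in: x* = (4·0.8/7)² = 0.209.

x* = 0.209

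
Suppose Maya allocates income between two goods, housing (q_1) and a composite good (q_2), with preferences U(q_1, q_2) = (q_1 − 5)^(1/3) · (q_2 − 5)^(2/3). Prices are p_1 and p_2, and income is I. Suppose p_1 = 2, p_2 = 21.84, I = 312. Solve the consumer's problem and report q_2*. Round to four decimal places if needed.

q_2* = 10.8852

After buying the subsistence bundle (5, 5), a share 1/3 of the remaining income goes to q_1: q_1* = 5 + 1/3·(I − 5p_1 − 5p_2)/p_1.
Discretionary income = 312 − 5·2 − 5·21.84 = 192.8; q_2* = 5 + 2/3·192.8/21.84 = 10.8852.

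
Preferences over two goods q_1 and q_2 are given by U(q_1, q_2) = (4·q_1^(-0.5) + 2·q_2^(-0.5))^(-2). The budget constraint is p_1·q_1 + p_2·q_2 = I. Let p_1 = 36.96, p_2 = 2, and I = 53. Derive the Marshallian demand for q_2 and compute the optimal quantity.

MRS = MU_q_1/MU_q_2 = 2·(q_2/q_1)^(1.5). Set equal to p_1/p_2.
Solve for the ratio: q_2/q_1 = [(1/2)·p_1/p_2]^(2/3).
Substitute q_2 = (q_2/q_1)·q_1 into the budget: q_1* = I/(p_1 + p_2·(q_2/q_1)).
Numerically q_2/q_1 = 4.403331, so q_1* = 53/(36.96 + 2·4.403331) = 1.158 and q_2* = 4.403331·1.158 = 5.0993.

q_2* = 5.0993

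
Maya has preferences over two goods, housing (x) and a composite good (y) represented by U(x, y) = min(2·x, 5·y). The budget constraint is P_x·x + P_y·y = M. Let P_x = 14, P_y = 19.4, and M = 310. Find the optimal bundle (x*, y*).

With perfect complements, no substitution: consume in ratio x:y = 5:2.
Budget: P_x·x + P_y·(2/5)·x = M, so (5·P_x + 2·P_y)·x = 5·M.
Demand: x*(P_x,P_y,M) = 5·M/(5·P_x + 2·P_y), y* = 2·M/(5·P_x + 2·P_y).
Here 5·14 + 2·19.4 = 108.8, giving x* = 14.2463 and y* = 5.6985.

x* = 14.2463, y* = 5.6985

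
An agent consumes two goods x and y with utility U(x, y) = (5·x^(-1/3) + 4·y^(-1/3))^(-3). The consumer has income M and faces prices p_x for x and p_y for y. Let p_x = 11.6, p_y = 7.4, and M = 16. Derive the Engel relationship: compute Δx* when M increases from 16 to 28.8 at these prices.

MU_x ∝ 5·x^(-4/3), MU_y ∝ 4·y^(-4/3), so MRS = (5/4)·(y/x)^(4/3) = p_x/p_y.
Hence y/x = ((4/5)·p_x/p_y)^(1/(4/3)), i.e. raised to the 0.75 power.
Substitute y = (y/x)·x into the budget: x* = M/(p_x + p_y·(y/x)).
Numerically y/x = 1.185051, so x* = 16/(11.6 + 7.4·1.185051) = 0.7855.
At M' = 28.8: x* = 1.4139. Change: 1.4139 − 0.7855 = 0.6284.

Δx* = 0.6284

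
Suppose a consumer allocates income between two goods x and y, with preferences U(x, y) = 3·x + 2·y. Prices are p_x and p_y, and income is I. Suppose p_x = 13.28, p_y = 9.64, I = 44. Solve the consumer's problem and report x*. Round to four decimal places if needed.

Linear utility — the consumer picks whichever good has higher MU/price: 3/13.28 = 0.2259 vs 2/9.64 = 0.2075.
x gives more utility per dollar, so spend all income on x: x* = I/p_x, y* = 0.
Numerically: x* = 3.3133, y* = 0.

x* = 3.3133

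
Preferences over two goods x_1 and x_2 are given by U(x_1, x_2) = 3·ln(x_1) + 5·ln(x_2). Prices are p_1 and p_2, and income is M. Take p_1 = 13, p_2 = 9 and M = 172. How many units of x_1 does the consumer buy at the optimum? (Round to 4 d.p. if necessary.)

x_1* = 4.9615

At p_1=13, p_2=9, M=172: x_1* = 0.375·172/13 = 4.9615.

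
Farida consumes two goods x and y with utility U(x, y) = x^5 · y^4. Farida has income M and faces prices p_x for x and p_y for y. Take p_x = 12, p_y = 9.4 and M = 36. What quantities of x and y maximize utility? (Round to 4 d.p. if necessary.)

x* = 1.6667, y* = 1.7021

MU_x/MU_y = (5·y)/(4·x); tangency sets this equal to p_x/p_y.
Rearranging, p_y·y = (4/5)·p_x·x. Substituting into the budget gives p_x·x·(1 + (4/5)) = M.
Demand: x*(p_x,p_y,M) = 5/9·M/p_x and y* = 4/9·M/p_y.
At p_x=12, p_y=9.4, M=36: x* = 5/9·36/12 = 1.6667, y* = 1.7021.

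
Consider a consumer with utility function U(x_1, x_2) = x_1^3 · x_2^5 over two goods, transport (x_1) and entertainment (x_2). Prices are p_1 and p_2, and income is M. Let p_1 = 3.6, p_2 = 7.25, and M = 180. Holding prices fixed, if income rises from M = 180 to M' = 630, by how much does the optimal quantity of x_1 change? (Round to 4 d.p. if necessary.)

Δx_1* = 46.875

The MRS is (3/5)·x_2/x_1. Set MRS = p_1/p_2.
Rearranging, p_2·x_2 = (5/3)·p_1·x_1. Substituting into the budget gives p_1·x_1·(1 + (5/3)) = M.
Demand: x_1*(p_1,p_2,M) = 0.375·M/p_1 and x_2* = 0.625·M/p_2.
At p_1=3.6, p_2=7.25, M=180: x_1* = 0.375·180/3.6 = 18.75.
At M' = 630: x_1* = 65.625. Change: 65.625 − 18.75 = 46.875.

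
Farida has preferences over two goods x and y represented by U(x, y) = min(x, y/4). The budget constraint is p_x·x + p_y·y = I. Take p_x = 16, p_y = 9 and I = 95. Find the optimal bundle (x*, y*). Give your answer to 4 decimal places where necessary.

x* = 1.8269, y* = 7.3077

Demand: x*(p_x,p_y,I) = I/(p_x + 4·p_y), y* = 4·I/(p_x + 4·p_y).
Here 16 + 4·9 = 52, giving x* = 1.8269 and y* = 7.3077.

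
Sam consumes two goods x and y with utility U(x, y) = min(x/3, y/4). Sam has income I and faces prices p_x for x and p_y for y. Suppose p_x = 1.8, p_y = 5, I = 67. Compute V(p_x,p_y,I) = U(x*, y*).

V = 2.6378

With perfect complements, no substitution: consume in ratio x:y = 3:4.
Budget: p_x·x + p_y·(4/3)·x = I, so (3·p_x + 4·p_y)·x = 3·I.
Demand: x*(p_x,p_y,I) = 3·I/(3·p_x + 4·p_y), y* = 4·I/(3·p_x + 4·p_y).
Here 3·1.8 + 4·5 = 25.4, giving x* = 7.9134 and y* = 10.5512.
Utility at the optimum: U(7.9134, 10.5512) = 2.6378.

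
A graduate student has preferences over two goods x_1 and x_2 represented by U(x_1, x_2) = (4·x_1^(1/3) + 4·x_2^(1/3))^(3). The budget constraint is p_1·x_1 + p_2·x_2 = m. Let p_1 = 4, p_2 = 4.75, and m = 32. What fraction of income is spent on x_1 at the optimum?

MRS = MU_x_1/MU_x_2 = (x_2/x_1)^(2/3). Set equal to p_1/p_2.
Solve for the ratio: x_2/x_1 = [p_1/p_2]^(1.5).
With the ratio pinned down, the budget gives x_1* = m/(p_1 + p_2·(x_2/x_1)) and x_2* = (x_2/x_1)·x_1*.
Numerically x_2/x_1 = 0.772769, so x_1* = 32/(4 + 4.75·0.772769) = 4.1717 and x_2* = 0.772769·4.1717 = 3.2238.
Expenditure on x_1: 4·4.1717 = 16.687; share = 0.5215.

share on x_1 = 0.5215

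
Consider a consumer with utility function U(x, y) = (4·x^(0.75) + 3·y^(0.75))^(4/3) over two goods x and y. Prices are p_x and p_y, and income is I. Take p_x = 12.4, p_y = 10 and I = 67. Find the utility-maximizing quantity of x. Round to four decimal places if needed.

MRS = MU_x/MU_y = (4/3)·(y/x)^(0.25). Set equal to p_x/p_y.
Solve for the ratio: y/x = [(3/4)·p_x/p_y]^(4).
Substitute y = (y/x)·x into the budget: x* = I/(p_x + p_y·(y/x)).
Numerically y/x = 0.748052, so x* = 67/(12.4 + 10·0.748052) = 3.3701.

x* = 3.3701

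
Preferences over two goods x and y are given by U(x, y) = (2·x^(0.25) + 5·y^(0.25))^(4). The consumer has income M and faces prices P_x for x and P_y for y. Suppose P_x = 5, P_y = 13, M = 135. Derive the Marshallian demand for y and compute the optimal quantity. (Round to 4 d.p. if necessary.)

y* = 7.3898

MRS = MU_x/MU_y = (2/5)·(y/x)^(0.75). Set equal to P_x/P_y.
Solve for the ratio: y/x = [(5/2)·P_x/P_y]^(4/3).
With the ratio pinned down, the budget gives x* = M/(P_x + P_y·(y/x)) and y* = (y/x)·x*.
Numerically y/x = 0.94905, so x* = 135/(5 + 13·0.94905) = 7.7865 and y* = 0.94905·7.7865 = 7.3898.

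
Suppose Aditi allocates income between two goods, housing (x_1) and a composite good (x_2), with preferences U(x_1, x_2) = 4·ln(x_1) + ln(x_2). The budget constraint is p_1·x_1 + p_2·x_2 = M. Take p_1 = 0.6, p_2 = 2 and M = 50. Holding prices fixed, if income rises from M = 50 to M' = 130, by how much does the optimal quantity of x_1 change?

Δx_1* = 106.6667

At p_1=0.6, p_2=2, M=50: x_1* = 0.8·50/0.6 = 66.6667.
At M' = 130: x_1* = 173.3333. Change: 173.3333 − 66.6667 = 106.6667.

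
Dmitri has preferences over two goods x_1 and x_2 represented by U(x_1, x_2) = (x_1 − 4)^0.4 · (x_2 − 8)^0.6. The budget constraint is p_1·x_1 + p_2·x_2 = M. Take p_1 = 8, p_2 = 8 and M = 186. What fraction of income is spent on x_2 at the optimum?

MRS = (2/3)·(x_2−8)/(x_1−4). Tangency with p_1/p_2 gives x_2−8 = (3/2)·(p_1/p_2)·(x_1−4).
After buying the subsistence bundle (4, 8), a share 0.4 of the remaining income goes to x_1: x_1* = 4 + 0.4·(M − 4p_1 − 8p_2)/p_1.
Discretionary income = 186 − 4·8 − 8·8 = 90; x_1* = 4 + 0.4·90/8 = 8.5; x_2* = 8 + 0.6·90/8 = 14.75.
Expenditure on x_2: 8·14.75 = 118; share = 0.6344.

share on x_2 = 0.6344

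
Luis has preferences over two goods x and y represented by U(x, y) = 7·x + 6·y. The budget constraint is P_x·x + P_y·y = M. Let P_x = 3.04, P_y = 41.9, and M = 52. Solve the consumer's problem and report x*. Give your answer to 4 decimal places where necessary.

Perfect substitutes: compare marginal utility per dollar. 7/P_x vs 6/P_y → 2.3026 vs 0.1432.
x gives more utility per dollar, so spend all income on x: x* = M/P_x, y* = 0.
Numerically: x* = 17.1053, y* = 0.

x* = 17.1053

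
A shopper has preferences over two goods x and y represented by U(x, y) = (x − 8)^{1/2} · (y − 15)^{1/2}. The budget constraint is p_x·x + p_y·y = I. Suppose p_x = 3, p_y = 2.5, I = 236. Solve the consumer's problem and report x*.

x* = 37.0833

After buying the subsistence bundle (8, 15), a share 0.5 of the remaining income goes to x: x* = 8 + 0.5·(I − 8p_x − 15p_y)/p_x.
Discretionary income = 236 − 8·3 − 15·2.5 = 174.5; x* = 8 + 0.5·174.5/3 = 37.0833.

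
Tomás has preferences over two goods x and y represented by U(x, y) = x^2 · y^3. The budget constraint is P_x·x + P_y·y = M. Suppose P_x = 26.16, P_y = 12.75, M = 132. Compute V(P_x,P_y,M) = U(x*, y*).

V = 976.4216

MU_x/MU_y = (2·y)/(3·x); tangency sets this equal to P_x/P_y.
Rearranging, P_y·y = (3/2)·P_x·x. Substituting into the budget gives P_x·x·(1 + (3/2)) = M.
Demand: x*(P_x,P_y,M) = 0.4·M/P_x and y* = 0.6·M/P_y.
At P_x=26.16, P_y=12.75, M=132: x* = 0.4·132/26.16 = 2.0183, y* = 6.2118.
Utility at the optimum: U(2.0183, 6.2118) = 976.4216.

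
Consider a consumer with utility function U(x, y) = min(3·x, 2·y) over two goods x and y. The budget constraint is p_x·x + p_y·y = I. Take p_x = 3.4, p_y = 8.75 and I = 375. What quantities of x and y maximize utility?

Leontief preferences: the optimum is at the kink where x/2 = y/3, i.e. y = (3/2)·x.
Budget: p_x·x + p_y·(3/2)·x = I, so (2·p_x + 3·p_y)·x = 2·I.
Demand: x*(p_x,p_y,I) = 2·I/(2·p_x + 3·p_y), y* = 3·I/(2·p_x + 3·p_y).
Here 2·3.4 + 3·8.75 = 33.05, giving x* = 22.6929 and y* = 34.0393.

x* = 22.6929, y* = 34.0393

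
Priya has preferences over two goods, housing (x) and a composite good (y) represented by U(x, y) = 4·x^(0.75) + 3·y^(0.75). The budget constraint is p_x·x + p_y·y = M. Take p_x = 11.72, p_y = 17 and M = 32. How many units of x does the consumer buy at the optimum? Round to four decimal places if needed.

x* = 2.4739

From the CES first-order condition, (4/3)·(y/x)^(0.25) = p_x/p_y.
Solve for the ratio: y/x = [(3/4)·p_x/p_y]^(4).
Substitute y = (y/x)·x into the budget: x* = M/(p_x + p_y·(y/x)).
Numerically y/x = 0.071476, so x* = 32/(11.72 + 17·0.071476) = 2.4739.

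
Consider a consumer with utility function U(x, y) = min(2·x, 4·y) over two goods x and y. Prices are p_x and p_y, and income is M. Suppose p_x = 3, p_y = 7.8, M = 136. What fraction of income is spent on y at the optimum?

Demand: x*(p_x,p_y,M) = 4·M/(4·p_x + 2·p_y), y* = 2·M/(4·p_x + 2·p_y).
Here 4·3 + 2·7.8 = 27.6, giving x* = 19.7101 and y* = 9.8551.
Expenditure on y: 7.8·9.8551 = 76.8696; share = 0.5652.

share on y = 0.5652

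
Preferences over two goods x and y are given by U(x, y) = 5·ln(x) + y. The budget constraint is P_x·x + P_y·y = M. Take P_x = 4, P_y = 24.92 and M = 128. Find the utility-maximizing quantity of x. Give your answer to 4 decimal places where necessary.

x* = 31.15

MU_x = 5/x, MU_y = 1. Tangency: 5/x = P_x/P_y.
So x*(P_x,P_y) = 5·P_y/P_x, independent of income; and y* = (M − 5·P_y)/P_y.
At the given prices: x* = 5·24.92/4 = 31.15.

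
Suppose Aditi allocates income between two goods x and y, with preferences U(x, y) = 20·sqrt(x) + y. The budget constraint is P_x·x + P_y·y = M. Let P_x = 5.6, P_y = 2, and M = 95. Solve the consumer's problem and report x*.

Thus x* = (10·P_y/P_x)² — independent of M — with the rest of income spent on y.
Plugging in: x* = (10·2/5.6)² = 12.7551.

x* = 12.7551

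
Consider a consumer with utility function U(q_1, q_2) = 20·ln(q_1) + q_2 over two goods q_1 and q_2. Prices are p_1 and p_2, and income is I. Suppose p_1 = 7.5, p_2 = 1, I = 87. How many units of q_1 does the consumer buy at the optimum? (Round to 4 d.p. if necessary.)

q_1* = 2.6667

MU_q_1 = 20/q_1, MU_q_2 = 1. Tangency: 20/q_1 = p_1/p_2.
So q_1*(p_1,p_2) = 20·p_2/p_1, independent of income; and q_2* = (I − 20·p_2)/p_2.
At the given prices: q_1* = 20·1/7.5 = 2.6667.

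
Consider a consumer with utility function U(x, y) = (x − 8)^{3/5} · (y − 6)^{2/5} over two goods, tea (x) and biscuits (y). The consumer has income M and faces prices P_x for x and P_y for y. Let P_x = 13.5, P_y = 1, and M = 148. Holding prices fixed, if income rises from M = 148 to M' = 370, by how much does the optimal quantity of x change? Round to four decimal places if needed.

Δx* = 9.8667

MRS = (3/2)·(y−6)/(x−8). Tangency with P_x/P_y gives y−6 = (2/3)·(P_x/P_y)·(x−8).
Substituting into the budget: x* = 8 + 0.6·(M − 8·P_x − 6·P_y)/P_x, and y* = 6 + 0.4·(…)/P_y.
Discretionary income = 148 − 8·13.5 − 6·1 = 34; x* = 8 + 0.6·34/13.5 = 9.5111.
At M' = 370: x* = 19.3778. Change: 19.3778 − 9.5111 = 9.8667.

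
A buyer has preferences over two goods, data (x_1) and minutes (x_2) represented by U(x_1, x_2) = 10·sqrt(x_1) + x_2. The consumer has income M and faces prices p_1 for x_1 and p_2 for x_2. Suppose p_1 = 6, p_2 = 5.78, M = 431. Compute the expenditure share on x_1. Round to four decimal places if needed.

Set MRS = p_1/p_2: 5·x_1^(−1/2) = p_1/p_2.
Solve: √x_1 = 5·p_2/p_1, so x_1*(p_1,p_2) = (5·p_2/p_1)², and x_2* = (M − p_1·x_1*)/p_2.
Plugging in: x_1* = (5·5.78/6)² = 23.2003, x_2* = 50.4841.
Expenditure on x_1: 6·23.2003 = 139.2017; share = 0.323.

share on x_1 = 0.323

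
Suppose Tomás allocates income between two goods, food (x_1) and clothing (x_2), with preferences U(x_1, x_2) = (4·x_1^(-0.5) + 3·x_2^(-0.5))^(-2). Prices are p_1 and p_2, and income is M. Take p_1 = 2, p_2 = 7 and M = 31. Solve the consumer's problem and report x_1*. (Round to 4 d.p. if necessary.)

x_1* = 6.8787

MU_x_1 ∝ 4·x_1^(-1.5), MU_x_2 ∝ 3·x_2^(-1.5), so MRS = (4/3)·(x_2/x_1)^(1.5) = p_1/p_2.
Hence x_2/x_1 = ((3/4)·p_1/p_2)^(1/(1.5)), i.e. raised to the 2/3 power.
With the ratio pinned down, the budget gives x_1* = M/(p_1 + p_2·(x_2/x_1)) and x_2* = (x_2/x_1)·x_1*.
Numerically x_2/x_1 = 0.358093, so x_1* = 31/(2 + 7·0.358093) = 6.8787.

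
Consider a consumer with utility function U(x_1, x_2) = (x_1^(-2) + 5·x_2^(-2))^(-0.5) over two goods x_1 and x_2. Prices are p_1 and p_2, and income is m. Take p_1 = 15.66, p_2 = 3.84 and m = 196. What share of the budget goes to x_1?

From the CES first-order condition, (1/5)·(x_2/x_1)^(3) = p_1/p_2.
Solve for the ratio: x_2/x_1 = [5·p_1/p_2]^(1/3).
Substitute x_2 = (x_2/x_1)·x_1 into the budget: x_1* = m/(p_1 + p_2·(x_2/x_1)).
Numerically x_2/x_1 = 2.731976, so x_1* = 196/(15.66 + 3.84·2.731976) = 7.495 and x_2* = 2.731976·7.495 = 20.4761.
Expenditure on x_1: 15.66·7.495 = 117.3716; share = 0.5988.

share on x_1 = 0.5988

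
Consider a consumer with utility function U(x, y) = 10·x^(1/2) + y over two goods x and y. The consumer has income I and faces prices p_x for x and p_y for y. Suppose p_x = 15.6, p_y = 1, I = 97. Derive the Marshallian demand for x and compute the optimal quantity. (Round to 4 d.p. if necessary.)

Utility is quasi-linear in y; the FOC for x is 5/√x = p_x/p_y.
Solve: √x = 5·p_y/p_x, so x*(p_x,p_y) = (5·p_y/p_x)², and y* = (I − p_x·x*)/p_y.
Plugging in: x* = (5·1/15.6)² = 0.1027.

x* = 0.1027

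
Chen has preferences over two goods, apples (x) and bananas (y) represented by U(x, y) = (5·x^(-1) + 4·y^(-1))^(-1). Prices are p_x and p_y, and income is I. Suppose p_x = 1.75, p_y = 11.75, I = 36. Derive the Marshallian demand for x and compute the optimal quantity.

x* = 6.2006

MRS = MU_x/MU_y = (5/4)·(y/x)^(2). Set equal to p_x/p_y.
Hence y/x = ((4/5)·p_x/p_y)^(1/(2)), i.e. raised to the 0.5 power.
With the ratio pinned down, the budget gives x* = I/(p_x + p_y·(y/x)) and y* = (y/x)·x*.
Numerically y/x = 0.34518, so x* = 36/(1.75 + 11.75·0.34518) = 6.2006.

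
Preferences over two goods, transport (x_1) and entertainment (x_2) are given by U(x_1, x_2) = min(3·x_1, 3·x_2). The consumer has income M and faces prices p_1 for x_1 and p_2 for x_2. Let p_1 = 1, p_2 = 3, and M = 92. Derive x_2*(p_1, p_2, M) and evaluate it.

x_2* = 23

Demand: x_1*(p_1,p_2,M) = 3·M/(3·p_1 + 3·p_2), x_2* = 3·M/(3·p_1 + 3·p_2).
Here 3·1 + 3·3 = 12, giving x_2* = 23.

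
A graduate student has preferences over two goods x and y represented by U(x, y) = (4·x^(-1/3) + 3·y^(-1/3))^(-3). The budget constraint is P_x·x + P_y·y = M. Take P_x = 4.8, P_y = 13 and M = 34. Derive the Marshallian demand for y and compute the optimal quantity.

y* = 1.3295

Numerically y/x = 0.381741, so x* = 34/(4.8 + 13·0.381741) = 3.4827 and y* = 0.381741·3.4827 = 1.3295.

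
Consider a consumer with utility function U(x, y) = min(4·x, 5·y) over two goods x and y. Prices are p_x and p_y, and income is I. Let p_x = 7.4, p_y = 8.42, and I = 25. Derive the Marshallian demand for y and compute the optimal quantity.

y* = 1.4148

With perfect complements, no substitution: consume in ratio x:y = 5:4.
Budget: p_x·x + p_y·(4/5)·x = I, so (5·p_x + 4·p_y)·x = 5·I.
Demand: x*(p_x,p_y,I) = 5·I/(5·p_x + 4·p_y), y* = 4·I/(5·p_x + 4·p_y).
Here 5·7.4 + 4·8.42 = 70.68, giving y* = 1.4148.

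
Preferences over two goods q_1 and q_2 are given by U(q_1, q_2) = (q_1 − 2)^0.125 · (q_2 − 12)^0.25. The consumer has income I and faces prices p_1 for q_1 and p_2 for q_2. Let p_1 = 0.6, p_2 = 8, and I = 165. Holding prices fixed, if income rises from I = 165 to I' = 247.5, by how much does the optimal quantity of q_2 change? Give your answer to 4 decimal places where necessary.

MRS = (1/2)·(q_2−12)/(q_1−2). Tangency with p_1/p_2 gives q_2−12 = 2·(p_1/p_2)·(q_1−2).
After buying the subsistence bundle (2, 12), a share 1/3 of the remaining income goes to q_1: q_1* = 2 + 1/3·(I − 2p_1 − 12p_2)/p_1.
Discretionary income = 165 − 2·0.6 − 12·8 = 67.8; q_2* = 12 + 2/3·67.8/8 = 17.65.
At I' = 247.5: q_2* = 24.525. Change: 24.525 − 17.65 = 6.875.

Δq_2* = 6.875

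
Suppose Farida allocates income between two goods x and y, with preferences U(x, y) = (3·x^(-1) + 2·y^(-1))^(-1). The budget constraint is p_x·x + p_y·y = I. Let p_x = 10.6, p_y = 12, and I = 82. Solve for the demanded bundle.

MRS = MU_x/MU_y = (3/2)·(y/x)^(2). Set equal to p_x/p_y.
Hence y/x = ((2/3)·p_x/p_y)^(1/(2)), i.e. raised to the 0.5 power.
Substitute y = (y/x)·x into the budget: x* = I/(p_x + p_y·(y/x)).
Numerically y/x = 0.767391, so x* = 82/(10.6 + 12·0.767391) = 4.1396 and y* = 0.767391·4.1396 = 3.1767.

x* = 4.1396, y* = 3.1767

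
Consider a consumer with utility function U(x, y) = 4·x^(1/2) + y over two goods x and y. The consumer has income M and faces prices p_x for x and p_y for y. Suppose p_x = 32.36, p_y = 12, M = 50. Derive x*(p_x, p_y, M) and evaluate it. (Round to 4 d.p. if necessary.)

x* = 0.5501

MU_x = 2/√x, MU_y = 1. Tangency: 2/√x = p_x/p_y.
Thus x* = (2·p_y/p_x)² — independent of M — with the rest of income spent on y.
Plugging in: x* = (2·12/32.36)² = 0.5501.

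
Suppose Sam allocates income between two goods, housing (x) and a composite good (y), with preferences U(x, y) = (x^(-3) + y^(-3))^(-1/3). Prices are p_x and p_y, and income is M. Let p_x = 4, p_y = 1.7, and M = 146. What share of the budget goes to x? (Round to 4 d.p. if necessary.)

MRS = MU_x/MU_y = (y/x)^(4). Set equal to p_x/p_y.
Solve for the ratio: y/x = [p_x/p_y]^(0.25).
With the ratio pinned down, the budget gives x* = M/(p_x + p_y·(y/x)) and y* = (y/x)·x*.
Numerically y/x = 1.238519, so x* = 146/(4 + 1.7·1.238519) = 23.9129 and y* = 1.238519·23.9129 = 29.6166.
Expenditure on x: 4·23.9129 = 95.6517; share = 0.6551.

share on x = 0.6551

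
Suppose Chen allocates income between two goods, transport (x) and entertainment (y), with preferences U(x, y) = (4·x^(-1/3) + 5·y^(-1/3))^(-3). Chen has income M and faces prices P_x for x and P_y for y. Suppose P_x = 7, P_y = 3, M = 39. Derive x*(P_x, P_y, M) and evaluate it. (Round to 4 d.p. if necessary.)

x* = 2.8476

Numerically y/x = 2.23185, so x* = 39/(7 + 3·2.23185) = 2.8476.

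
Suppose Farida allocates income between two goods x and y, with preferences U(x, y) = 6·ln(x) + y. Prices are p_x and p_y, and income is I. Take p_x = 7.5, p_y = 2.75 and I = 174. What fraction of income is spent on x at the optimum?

MU_x = 6/x, MU_y = 1. Tangency: 6/x = p_x/p_y.
So x*(p_x,p_y) = 6·p_y/p_x, independent of income; and y* = (I − 6·p_y)/p_y.
At the given prices: x* = 6·2.75/7.5 = 2.2, and y* = 57.2727.
Expenditure on x: 7.5·2.2 = 16.5; share = 0.0948.

share on x = 0.0948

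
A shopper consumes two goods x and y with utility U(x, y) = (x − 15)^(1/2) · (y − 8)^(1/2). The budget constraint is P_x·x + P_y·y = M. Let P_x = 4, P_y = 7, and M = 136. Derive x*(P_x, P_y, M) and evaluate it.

This is Cobb-Douglas in (x−15, y−8): tangency gives 0.5·P_y·(y−8) = 0.5·P_x·(x−15).
After buying the subsistence bundle (15, 8), a share 0.5 of the remaining income goes to x: x* = 15 + 0.5·(M − 15P_x − 8P_y)/P_x.
Discretionary income = 136 − 15·4 − 8·7 = 20; x* = 15 + 0.5·20/4 = 17.5.

x* = 17.5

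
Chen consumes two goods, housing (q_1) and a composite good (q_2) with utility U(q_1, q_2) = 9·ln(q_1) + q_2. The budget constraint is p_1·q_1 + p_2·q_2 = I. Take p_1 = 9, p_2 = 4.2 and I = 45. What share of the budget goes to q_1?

MU_q_1 = 9/q_1, MU_q_2 = 1. Tangency: 9/q_1 = p_1/p_2.
So q_1*(p_1,p_2) = 9·p_2/p_1, independent of income; and q_2* = (I − 9·p_2)/p_2.
At the given prices: q_1* = 9·4.2/9 = 4.2, and q_2* = 1.7143.
Expenditure on q_1: 9·4.2 = 37.8; share = 0.84.

share on q_1 = 0.84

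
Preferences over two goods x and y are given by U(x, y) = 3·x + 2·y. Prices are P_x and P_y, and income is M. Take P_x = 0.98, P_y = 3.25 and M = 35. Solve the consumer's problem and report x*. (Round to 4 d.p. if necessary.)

x* = 35.7143

Perfect substitutes: compare marginal utility per dollar. 3/P_x vs 2/P_y → 3.0612 vs 0.6154.
x gives more utility per dollar, so spend all income on x: x* = M/P_x, y* = 0.
Numerically: x* = 35.7143, y* = 0.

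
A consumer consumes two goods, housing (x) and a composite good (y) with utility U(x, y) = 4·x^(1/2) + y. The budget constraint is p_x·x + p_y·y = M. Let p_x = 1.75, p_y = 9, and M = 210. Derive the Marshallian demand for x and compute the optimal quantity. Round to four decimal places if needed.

Solve: √x = 2·p_y/p_x, so x*(p_x,p_y) = (2·p_y/p_x)², and y* = (M − p_x·x*)/p_y.
Plugging in: x* = (2·9/1.75)² = 105.7959.

x* = 105.7959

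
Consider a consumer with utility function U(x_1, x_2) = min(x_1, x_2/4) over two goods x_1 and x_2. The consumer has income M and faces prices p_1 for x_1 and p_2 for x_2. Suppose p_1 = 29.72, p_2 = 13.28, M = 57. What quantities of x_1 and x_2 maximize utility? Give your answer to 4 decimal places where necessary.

x_1* = 0.6881, x_2* = 2.7523

Leontief preferences: the optimum is at the kink where x_1/1 = x_2/4, i.e. x_2 = 4·x_1.
Budget: p_1·x_1 + p_2·4·x_1 = M, so (p_1 + 4·p_2)·x_1 = M.
Demand: x_1*(p_1,p_2,M) = M/(p_1 + 4·p_2), x_2* = 4·M/(p_1 + 4·p_2).
Here 29.72 + 4·13.28 = 82.84, giving x_1* = 0.6881 and x_2* = 2.7523.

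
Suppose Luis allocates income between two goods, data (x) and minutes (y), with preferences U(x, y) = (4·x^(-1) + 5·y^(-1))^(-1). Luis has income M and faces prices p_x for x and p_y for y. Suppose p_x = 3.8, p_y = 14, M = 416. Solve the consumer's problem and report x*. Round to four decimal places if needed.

MRS = MU_x/MU_y = (4/5)·(y/x)^(2). Set equal to p_x/p_y.
Solve for the ratio: y/x = [(5/4)·p_x/p_y]^(0.5).
Substitute y = (y/x)·x into the budget: x* = M/(p_x + p_y·(y/x)).
Numerically y/x = 0.582482, so x* = 416/(3.8 + 14·0.582482) = 34.7979.

x* = 34.7979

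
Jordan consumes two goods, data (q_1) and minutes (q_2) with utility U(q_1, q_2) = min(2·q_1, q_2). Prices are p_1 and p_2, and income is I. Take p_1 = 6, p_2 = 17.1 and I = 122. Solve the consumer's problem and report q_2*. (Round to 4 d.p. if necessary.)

q_2* = 6.0697

Leontief preferences: the optimum is at the kink where q_1/1 = q_2/2, i.e. q_2 = 2·q_1.
Budget: p_1·q_1 + p_2·2·q_1 = I, so (p_1 + 2·p_2)·q_1 = I.
Demand: q_1*(p_1,p_2,I) = I/(p_1 + 2·p_2), q_2* = 2·I/(p_1 + 2·p_2).
Here 6 + 2·17.1 = 40.2, giving q_2* = 6.0697.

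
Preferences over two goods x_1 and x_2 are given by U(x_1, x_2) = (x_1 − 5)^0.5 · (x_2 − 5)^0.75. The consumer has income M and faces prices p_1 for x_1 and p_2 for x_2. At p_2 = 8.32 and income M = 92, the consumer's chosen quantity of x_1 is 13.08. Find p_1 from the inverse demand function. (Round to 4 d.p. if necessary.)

This is Cobb-Douglas in (x_1−5, x_2−5): tangency gives 0.5·p_2·(x_2−5) = 0.75·p_1·(x_1−5).
Substituting into the budget: x_1* = 5 + 0.4·(M − 5·p_1 − 5·p_2)/p_1, and x_2* = 5 + 0.6·(…)/p_2.
Set x_1* = 13.08 in the demand function and solve for p_1: p_1 = 2.

p_1 = 2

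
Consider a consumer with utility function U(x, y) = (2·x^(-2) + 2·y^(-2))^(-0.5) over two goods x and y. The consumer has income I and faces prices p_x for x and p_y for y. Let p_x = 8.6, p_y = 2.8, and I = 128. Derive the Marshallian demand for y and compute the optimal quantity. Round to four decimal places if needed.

MU_x ∝ 2·x^(-3), MU_y ∝ 2·y^(-3), so MRS = (y/x)^(3) = p_x/p_y.
Hence y/x = (p_x/p_y)^(1/(3)), i.e. raised to the 1/3 power.
Substitute y = (y/x)·x into the budget: x* = I/(p_x + p_y·(y/x)).
Numerically y/x = 1.453606, so x* = 128/(8.6 + 2.8·1.453606) = 10.1025 and y* = 1.453606·10.1025 = 14.6851.

y* = 14.6851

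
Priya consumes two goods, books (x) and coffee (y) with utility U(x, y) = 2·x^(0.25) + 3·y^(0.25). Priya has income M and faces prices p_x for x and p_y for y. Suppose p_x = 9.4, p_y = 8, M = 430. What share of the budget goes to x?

share on x = 0.3556

With the ratio pinned down, the budget gives x* = M/(p_x + p_y·(y/x)) and y* = (y/x)·x*.
Numerically y/x = 2.128983, so x* = 430/(9.4 + 8·2.128983) = 16.2682 and y* = 2.128983·16.2682 = 34.6348.
Expenditure on x: 9.4·16.2682 = 152.9215; share = 0.3556.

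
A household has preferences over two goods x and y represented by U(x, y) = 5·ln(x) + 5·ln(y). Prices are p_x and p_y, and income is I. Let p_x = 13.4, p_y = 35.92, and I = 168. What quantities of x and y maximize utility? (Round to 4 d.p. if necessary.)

x* = 6.2687, y* = 2.3385

MU_x/MU_y = (5·y)/(5·x); tangency sets this equal to p_x/p_y.
Rearranging, p_y·y = p_x·x. Substituting into the budget gives p_x·x·(1 + 1) = I.
Demand: x*(p_x,p_y,I) = 0.5·I/p_x and y* = 0.5·I/p_y.
At p_x=13.4, p_y=35.92, I=168: x* = 0.5·168/13.4 = 6.2687, y* = 2.3385.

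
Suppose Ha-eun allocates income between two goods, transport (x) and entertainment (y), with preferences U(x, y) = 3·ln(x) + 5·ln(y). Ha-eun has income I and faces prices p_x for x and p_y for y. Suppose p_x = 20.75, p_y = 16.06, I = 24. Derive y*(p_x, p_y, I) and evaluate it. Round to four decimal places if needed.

The MRS is (3/5)·y/x. Set MRS = p_x/p_y.
So 3·p_y·y = 5·p_x·x; combined with the budget, a share 0.375 of income goes to x.
Demand: x*(p_x,p_y,I) = 0.375·I/p_x and y* = 0.625·I/p_y.
At p_x=20.75, p_y=16.06, I=24: y* = 0.625·24/16.06 = 0.934.

y* = 0.934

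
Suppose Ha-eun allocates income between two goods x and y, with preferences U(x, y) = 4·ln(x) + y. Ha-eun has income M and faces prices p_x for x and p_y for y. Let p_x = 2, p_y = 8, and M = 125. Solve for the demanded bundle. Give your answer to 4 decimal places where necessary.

Set MRS = p_x/p_y: (4/x)/1 = p_x/p_y.
So x*(p_x,p_y) = 4·p_y/p_x, independent of income; and y* = (M − 4·p_y)/p_y.
At the given prices: x* = 4·8/2 = 16, and y* = 11.625.

x* = 16, y* = 11.625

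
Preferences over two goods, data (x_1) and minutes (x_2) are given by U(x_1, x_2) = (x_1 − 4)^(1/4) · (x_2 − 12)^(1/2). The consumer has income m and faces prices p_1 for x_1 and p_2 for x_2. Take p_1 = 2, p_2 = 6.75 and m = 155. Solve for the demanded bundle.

After buying the subsistence bundle (4, 12), a share 1/3 of the remaining income goes to x_1: x_1* = 4 + 1/3·(m − 4p_1 − 12p_2)/p_1.
Discretionary income = 155 − 4·2 − 12·6.75 = 66; x_1* = 4 + 1/3·66/2 = 15; x_2* = 12 + 2/3·66/6.75 = 18.5185.

x_1* = 15, x_2* = 18.5185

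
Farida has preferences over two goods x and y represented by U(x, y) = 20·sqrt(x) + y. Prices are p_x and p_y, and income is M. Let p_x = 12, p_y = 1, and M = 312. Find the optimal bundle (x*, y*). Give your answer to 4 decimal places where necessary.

Utility is quasi-linear in y; the FOC for x is 10/√x = p_x/p_y.
Thus x* = (10·p_y/p_x)² — independent of M — with the rest of income spent on y.
Plugging in: x* = (10·1/12)² = 0.6944, y* = 303.6667.

x* = 0.6944, y* = 303.6667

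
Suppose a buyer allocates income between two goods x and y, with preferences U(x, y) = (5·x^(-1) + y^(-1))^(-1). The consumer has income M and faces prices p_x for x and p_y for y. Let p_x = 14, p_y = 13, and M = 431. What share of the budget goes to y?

share on y = 0.3012

From the CES first-order condition, 5·(y/x)^(2) = p_x/p_y.
Solve for the ratio: y/x = [(1/5)·p_x/p_y]^(0.5).
With the ratio pinned down, the budget gives x* = M/(p_x + p_y·(y/x)) and y* = (y/x)·x*.
Numerically y/x = 0.464095, so x* = 431/(14 + 13·0.464095) = 21.5142 and y* = 0.464095·21.5142 = 9.9847.
Expenditure on y: 13·9.9847 = 129.8006; share = 0.3012.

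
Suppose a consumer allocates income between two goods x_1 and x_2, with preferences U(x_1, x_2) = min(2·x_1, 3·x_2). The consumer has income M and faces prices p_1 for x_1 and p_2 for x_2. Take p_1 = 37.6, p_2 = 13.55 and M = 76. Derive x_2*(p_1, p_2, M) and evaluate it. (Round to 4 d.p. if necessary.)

x_2* = 1.0865

Here 3·37.6 + 2·13.55 = 139.9, giving x_2* = 1.0865.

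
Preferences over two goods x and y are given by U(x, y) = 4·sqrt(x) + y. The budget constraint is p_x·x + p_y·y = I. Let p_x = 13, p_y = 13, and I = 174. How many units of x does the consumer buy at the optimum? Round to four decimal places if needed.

x* = 4

Utility is quasi-linear in y; the FOC for x is 2/√x = p_x/p_y.
Solve: √x = 2·p_y/p_x, so x*(p_x,p_y) = (2·p_y/p_x)², and y* = (I − p_x·x*)/p_y.
Plugging in: x* = (2·13/13)² = 4.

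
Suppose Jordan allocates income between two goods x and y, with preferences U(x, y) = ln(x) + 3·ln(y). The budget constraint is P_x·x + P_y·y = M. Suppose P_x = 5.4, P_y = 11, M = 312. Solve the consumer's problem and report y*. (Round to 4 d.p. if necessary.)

MU_x/MU_y = (y)/(3·x); tangency sets this equal to P_x/P_y.
So P_y·y = 3·P_x·x; combined with the budget, a share 0.25 of income goes to x.
Demand: x*(P_x,P_y,M) = 0.25·M/P_x and y* = 0.75·M/P_y.
At P_x=5.4, P_y=11, M=312: y* = 0.75·312/11 = 21.2727.

y* = 21.2727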